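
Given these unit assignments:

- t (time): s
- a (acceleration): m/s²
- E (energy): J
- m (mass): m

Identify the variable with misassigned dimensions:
m

The variable m (mass) should have units kg, not m.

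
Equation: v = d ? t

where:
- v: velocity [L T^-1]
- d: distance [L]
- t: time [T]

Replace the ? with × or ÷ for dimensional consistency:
division (÷): v = d ÷ t

v [L T^-1]; d [L]; t [T].
d × t → [L T] ✗
d ÷ t → [L T^-1] ✓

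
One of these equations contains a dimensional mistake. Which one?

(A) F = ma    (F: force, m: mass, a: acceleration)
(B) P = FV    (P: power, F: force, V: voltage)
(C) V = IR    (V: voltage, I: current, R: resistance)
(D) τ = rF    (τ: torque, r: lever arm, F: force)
(B) P = FV

The equation (B) P = FV is dimensionally incorrect.

LHS (P): [L^2 M T^-3]
RHS (FV): [I^-1 L^3 M^2 T^-5] ✗

The dimensions do not match. The other three equations balance.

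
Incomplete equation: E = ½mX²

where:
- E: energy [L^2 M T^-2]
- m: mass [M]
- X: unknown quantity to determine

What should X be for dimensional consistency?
X = v (velocity), dimensions [L T^-1]

E has dimensions [L^2 M T^-2]; the rest of the RHS (½m) has dimensions [M].
So X² must have dimensions [L^2 T^-2], i.e. X has dimensions [L T^-1] — X = v (velocity).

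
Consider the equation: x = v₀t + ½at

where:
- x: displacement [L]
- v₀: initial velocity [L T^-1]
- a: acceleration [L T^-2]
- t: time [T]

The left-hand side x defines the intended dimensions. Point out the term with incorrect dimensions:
The term ½at

Checking each RHS term against the LHS:
- v₀t: [L] — matches x [L] ✓
- ½at: [L T^-1] — does NOT match x [L] ✗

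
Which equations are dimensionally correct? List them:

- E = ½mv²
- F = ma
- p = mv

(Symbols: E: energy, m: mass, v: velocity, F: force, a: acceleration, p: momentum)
Dimensionally correct: E = ½mv², F = ma, p = mv
Dimensionally incorrect: none
Ordered (correct first, then incorrect): E = ½mv², F = ma, p = mv

- E = ½mv²: LHS [L^2 M T^-2], RHS [L^2 M T^-2] → correct ✓
- F = ma: LHS [L M T^-2], RHS [L M T^-2] → correct ✓
- p = mv: LHS [L M T^-1], RHS [L M T^-1] → correct ✓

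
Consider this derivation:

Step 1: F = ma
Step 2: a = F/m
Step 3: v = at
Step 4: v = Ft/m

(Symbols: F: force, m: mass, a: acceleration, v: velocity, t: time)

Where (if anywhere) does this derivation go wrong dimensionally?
No step introduces an error — all steps are dimensionally consistent.

Step 1: F = ma → LHS [L M T^-2], RHS [L M T^-2] ✓
Step 2: a = F/m → LHS [L T^-2], RHS [L T^-2] ✓
Step 3: v = at → LHS [L T^-1], RHS [L T^-1] ✓
Step 4: v = Ft/m → LHS [L T^-1], RHS [L T^-1] ✓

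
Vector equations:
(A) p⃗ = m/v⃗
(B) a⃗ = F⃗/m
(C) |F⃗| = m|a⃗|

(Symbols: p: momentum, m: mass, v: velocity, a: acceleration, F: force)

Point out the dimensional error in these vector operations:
(A) p⃗ = m/v⃗

(A) p⃗ = m/v⃗: LHS [L M T^-1], RHS [L^-1 M T] ✗ — momentum is mass times velocity; should be mv⃗ (and division by a vector is undefined)
(B) a⃗ = F⃗/m: LHS [L T^-2], RHS [L T^-2] ✓ — force (vector) divided by mass (scalar)
(C) |F⃗| = m|a⃗|: LHS [L M T^-2], RHS [L M T^-2] ✓ — magnitudes of vectors are scalars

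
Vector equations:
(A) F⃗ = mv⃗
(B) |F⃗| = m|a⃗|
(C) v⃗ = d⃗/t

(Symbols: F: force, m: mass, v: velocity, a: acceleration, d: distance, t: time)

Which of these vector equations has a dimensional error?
(A) F⃗ = mv⃗

(A) F⃗ = mv⃗: LHS [L M T^-2], RHS [L M T^-1] ✗ — mass times velocity is momentum, not force; should be ma⃗
(B) |F⃗| = m|a⃗|: LHS [L M T^-2], RHS [L M T^-2] ✓ — magnitudes of vectors are scalars
(C) v⃗ = d⃗/t: LHS [L T^-1], RHS [L T^-1] ✓ — displacement (vector) divided by time (scalar)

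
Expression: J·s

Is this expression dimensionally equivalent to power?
No

The expression J·s has dimensions [L^2 M T^-1], but power has dimensions [L^2 M T^-3].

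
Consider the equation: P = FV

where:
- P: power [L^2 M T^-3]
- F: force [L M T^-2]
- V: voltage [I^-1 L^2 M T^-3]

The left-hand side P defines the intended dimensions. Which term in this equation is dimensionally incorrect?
The right-hand side term FV

P has dimensions [L^2 M T^-3], but FV has dimensions [I^-1 L^3 M^2 T^-5], so the term FV is dimensionally wrong for P.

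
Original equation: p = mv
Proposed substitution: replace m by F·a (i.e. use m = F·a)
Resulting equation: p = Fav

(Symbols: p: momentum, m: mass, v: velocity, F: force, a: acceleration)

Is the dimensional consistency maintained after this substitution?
No

[m] = [M] and [F·a] = [L^2 M T^-4]. These differ, so the substitution replaces a quantity by one of different dimensions and the result p = Fav has LHS [L M T^-1] vs RHS [L^3 M T^-5] — inconsistent.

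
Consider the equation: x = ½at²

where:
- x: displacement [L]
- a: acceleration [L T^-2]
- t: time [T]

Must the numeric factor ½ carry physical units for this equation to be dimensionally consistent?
No

x has dimensions [L] and at² already has dimensions [L], so the equation balances without ½ contributing any dimensions. ½ is a pure (dimensionless) number; changing or removing it would not affect dimensional consistency.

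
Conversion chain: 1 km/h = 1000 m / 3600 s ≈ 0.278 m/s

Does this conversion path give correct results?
The chain is correct (no errors).

Correct: 1 km = 1000 m, 1 h = 3600 s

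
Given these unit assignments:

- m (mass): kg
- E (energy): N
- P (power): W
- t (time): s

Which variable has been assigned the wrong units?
E

The variable E (energy) should have units J, not N.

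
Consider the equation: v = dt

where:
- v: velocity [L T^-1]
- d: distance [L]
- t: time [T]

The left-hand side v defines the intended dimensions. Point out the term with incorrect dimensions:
The right-hand side term dt

v has dimensions [L T^-1], but dt has dimensions [L T], so the term dt is dimensionally wrong for v.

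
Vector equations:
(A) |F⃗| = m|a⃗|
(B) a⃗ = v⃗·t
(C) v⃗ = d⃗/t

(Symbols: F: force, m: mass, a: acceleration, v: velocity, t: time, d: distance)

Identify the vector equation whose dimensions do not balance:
(B) a⃗ = v⃗·t

(A) |F⃗| = m|a⃗|: LHS [L M T^-2], RHS [L M T^-2] ✓ — magnitudes of vectors are scalars
(B) a⃗ = v⃗·t: LHS [L T^-2], RHS [L] ✗ — acceleration is velocity per time; should be v⃗/t
(C) v⃗ = d⃗/t: LHS [L T^-1], RHS [L T^-1] ✓ — displacement (vector) divided by time (scalar)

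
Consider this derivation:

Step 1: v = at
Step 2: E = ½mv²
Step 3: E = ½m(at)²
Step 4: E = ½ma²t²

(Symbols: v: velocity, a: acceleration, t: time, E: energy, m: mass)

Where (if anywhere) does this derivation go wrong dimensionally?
No step introduces an error — all steps are dimensionally consistent.

Step 1: v = at → LHS [L T^-1], RHS [L T^-1] ✓
Step 2: E = ½mv² → LHS [L^2 M T^-2], RHS [L^2 M T^-2] ✓
Step 3: E = ½m(at)² → LHS [L^2 M T^-2], RHS [L^2 M T^-2] ✓
Step 4: E = ½ma²t² → LHS [L^2 M T^-2], RHS [L^2 M T^-2] ✓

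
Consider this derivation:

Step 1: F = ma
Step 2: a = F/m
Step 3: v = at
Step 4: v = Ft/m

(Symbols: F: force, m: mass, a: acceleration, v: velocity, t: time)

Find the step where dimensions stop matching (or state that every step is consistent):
No step introduces an error — all steps are dimensionally consistent.

Step 1: F = ma → LHS [L M T^-2], RHS [L M T^-2] ✓
Step 2: a = F/m → LHS [L T^-2], RHS [L T^-2] ✓
Step 3: v = at → LHS [L T^-1], RHS [L T^-1] ✓
Step 4: v = Ft/m → LHS [L T^-1], RHS [L T^-1] ✓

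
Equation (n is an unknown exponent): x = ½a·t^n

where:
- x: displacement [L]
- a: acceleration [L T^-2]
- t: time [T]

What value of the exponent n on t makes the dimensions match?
n = 2

x has dimensions [L]; t has dimensions [T].
The rest of the RHS has dimensions [L T^-2], so t^n must supply [T^2].
With n = 2: ½a·t^2 has dimensions [L], matching the LHS ✓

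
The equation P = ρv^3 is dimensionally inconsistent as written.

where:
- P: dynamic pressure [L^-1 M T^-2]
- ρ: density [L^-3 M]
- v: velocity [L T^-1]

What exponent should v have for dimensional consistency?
The exponent of v should be 2: P = ρv^2

The LHS P has dimensions [L^-1 M T^-2]; v has dimensions [L T^-1].
As written, the RHS ρv^3 (exponent 3 on v) has dimensions [M T^-3], which does not match.
With exponent 2, the RHS ρv^2 has dimensions [L^-1 M T^-2], matching the LHS.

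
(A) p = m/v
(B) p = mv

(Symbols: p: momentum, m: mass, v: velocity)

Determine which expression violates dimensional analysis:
(A)

(A) p = m/v: LHS [L M T^-1], RHS [L^-1 M T] ✗
(B) p = mv: LHS [L M T^-1], RHS [L M T^-1] ✓

Expression (A) p = m/v is dimensionally incorrect.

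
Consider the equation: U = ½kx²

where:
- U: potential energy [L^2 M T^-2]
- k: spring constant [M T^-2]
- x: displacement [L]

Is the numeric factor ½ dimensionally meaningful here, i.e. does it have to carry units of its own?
No

U has dimensions [L^2 M T^-2] and kx² already has dimensions [L^2 M T^-2], so the equation balances without ½ contributing any dimensions. ½ is a pure (dimensionless) number; changing or removing it would not affect dimensional consistency.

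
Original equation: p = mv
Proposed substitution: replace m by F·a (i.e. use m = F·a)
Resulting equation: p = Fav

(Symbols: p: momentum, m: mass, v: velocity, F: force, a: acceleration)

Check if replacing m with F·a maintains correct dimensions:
No

[m] = [M] and [F·a] = [L^2 M T^-4]. These differ, so the substitution replaces a quantity by one of different dimensions and the result p = Fav has LHS [L M T^-1] vs RHS [L^3 M T^-5] — inconsistent.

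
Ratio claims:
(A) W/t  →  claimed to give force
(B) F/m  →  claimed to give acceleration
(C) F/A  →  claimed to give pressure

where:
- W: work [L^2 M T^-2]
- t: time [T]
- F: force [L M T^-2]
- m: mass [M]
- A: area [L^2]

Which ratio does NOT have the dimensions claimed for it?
(A) W/t does not give force

(A) W/t: [L^2 M T^-3] ≠ force [L M T^-2] ✗
(B) F/m: [L T^-2] = acceleration [L T^-2] ✓
(C) F/A: [L^-1 M T^-2] = pressure [L^-1 M T^-2] ✓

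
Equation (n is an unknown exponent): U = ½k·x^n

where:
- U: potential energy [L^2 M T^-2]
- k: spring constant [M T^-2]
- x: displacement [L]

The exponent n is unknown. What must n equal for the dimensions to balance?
n = 2

U has dimensions [L^2 M T^-2]; x has dimensions [L].
The rest of the RHS has dimensions [M T^-2], so x^n must supply [L^2].
With n = 2: ½k·x^2 has dimensions [L^2 M T^-2], matching the LHS ✓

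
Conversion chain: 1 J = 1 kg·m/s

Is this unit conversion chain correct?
The chain is incorrect (it contains an error).

Incorrect: Joule is kg·m²/s², not kg·m/s (that is momentum)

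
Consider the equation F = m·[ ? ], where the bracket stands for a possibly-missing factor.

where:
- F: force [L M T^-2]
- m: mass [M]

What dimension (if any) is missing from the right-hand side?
[L T^-2] — acceleration (e.g. a)

F has dimensions [L M T^-2]; m has dimensions [M].
The bracketed factor must supply [L M T^-2] / [M] = [L T^-2].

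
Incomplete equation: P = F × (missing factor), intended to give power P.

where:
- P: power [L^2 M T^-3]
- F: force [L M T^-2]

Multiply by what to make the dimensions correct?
v (velocity), dimensions [L T^-1]

P has dimensions [L^2 M T^-3] and F has dimensions [L M T^-2].
The missing factor must have dimensions [L^2 M T^-3] / [L M T^-2] = [L T^-1], i.e. velocity (v).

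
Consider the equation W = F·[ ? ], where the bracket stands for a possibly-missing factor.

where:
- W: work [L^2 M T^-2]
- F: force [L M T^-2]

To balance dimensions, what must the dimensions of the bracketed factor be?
[L] — length (e.g. a distance d)

W has dimensions [L^2 M T^-2]; F has dimensions [L M T^-2].
The bracketed factor must supply [L^2 M T^-2] / [L M T^-2] = [L].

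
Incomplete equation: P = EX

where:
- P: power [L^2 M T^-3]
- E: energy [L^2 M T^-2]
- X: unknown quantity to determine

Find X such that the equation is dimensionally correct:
X = f (inverse time / frequency (1/t)), dimensions [T^-1]

P has dimensions [L^2 M T^-3]; the rest of the RHS (E) has dimensions [L^2 M T^-2].
So X must have dimensions [T^-1] — X = f (inverse time / frequency (1/t)).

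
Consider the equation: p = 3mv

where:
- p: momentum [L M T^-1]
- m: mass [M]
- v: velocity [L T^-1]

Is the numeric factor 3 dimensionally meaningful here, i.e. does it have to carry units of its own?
No

p has dimensions [L M T^-1] and mv already has dimensions [L M T^-1], so the equation balances without 3 contributing any dimensions. 3 is a pure (dimensionless) number; changing or removing it would not affect dimensional consistency.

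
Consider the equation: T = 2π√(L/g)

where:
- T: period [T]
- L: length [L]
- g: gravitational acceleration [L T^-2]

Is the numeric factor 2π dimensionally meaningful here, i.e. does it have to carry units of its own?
No

T has dimensions [T] and √(L/g) already has dimensions [T], so the equation balances without 2π contributing any dimensions. 2π is a pure (dimensionless) number; changing or removing it would not affect dimensional consistency.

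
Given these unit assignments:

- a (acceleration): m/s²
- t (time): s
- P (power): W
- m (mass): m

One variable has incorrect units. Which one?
m

The variable m (mass) should have units kg, not m.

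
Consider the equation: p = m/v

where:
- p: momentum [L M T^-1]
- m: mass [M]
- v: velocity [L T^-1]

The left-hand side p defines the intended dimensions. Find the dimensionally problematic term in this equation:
The right-hand side term m/v

p has dimensions [L M T^-1], but m/v has dimensions [L^-1 M T], so the term m/v is dimensionally wrong for p.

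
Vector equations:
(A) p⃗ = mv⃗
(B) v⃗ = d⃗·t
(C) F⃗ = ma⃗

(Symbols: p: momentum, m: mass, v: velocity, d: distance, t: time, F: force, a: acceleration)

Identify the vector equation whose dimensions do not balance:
(B) v⃗ = d⃗·t

(A) p⃗ = mv⃗: LHS [L M T^-1], RHS [L M T^-1] ✓ — mass (scalar) times velocity (vector)
(B) v⃗ = d⃗·t: LHS [L T^-1], RHS [L T] ✗ — velocity is displacement per time; should be d⃗/t
(C) F⃗ = ma⃗: LHS [L M T^-2], RHS [L M T^-2] ✓ — Force and acceleration are vectors, mass is a scalar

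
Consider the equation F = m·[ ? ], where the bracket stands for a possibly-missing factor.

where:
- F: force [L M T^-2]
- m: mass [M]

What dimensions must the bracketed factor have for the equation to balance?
[L T^-2] — acceleration (e.g. a)

F has dimensions [L M T^-2]; m has dimensions [M].
The bracketed factor must supply [L M T^-2] / [M] = [L T^-2].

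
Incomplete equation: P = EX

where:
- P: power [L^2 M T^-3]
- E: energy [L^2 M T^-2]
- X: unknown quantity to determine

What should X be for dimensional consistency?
X = f (inverse time / frequency (1/t)), dimensions [T^-1]

P has dimensions [L^2 M T^-3]; the rest of the RHS (E) has dimensions [L^2 M T^-2].
So X must have dimensions [T^-1] — X = f (inverse time / frequency (1/t)).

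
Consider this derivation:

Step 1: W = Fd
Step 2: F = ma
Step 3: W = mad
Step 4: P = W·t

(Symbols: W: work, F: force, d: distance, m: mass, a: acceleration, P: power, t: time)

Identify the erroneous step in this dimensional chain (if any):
Step 4

Step 1: W = Fd → LHS [L^2 M T^-2], RHS [L^2 M T^-2] ✓
Step 2: F = ma → LHS [L M T^-2], RHS [L M T^-2] ✓
Step 3: W = mad → LHS [L^2 M T^-2], RHS [L^2 M T^-2] ✓
Step 4: P = W·t → LHS [L^2 M T^-3], RHS [L^2 M T^-1] ✗

The first dimensional inconsistency appears in step 4: P = W·t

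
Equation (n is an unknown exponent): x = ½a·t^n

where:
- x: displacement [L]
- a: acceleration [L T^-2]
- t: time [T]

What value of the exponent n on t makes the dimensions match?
n = 2

x has dimensions [L]; t has dimensions [T].
The rest of the RHS has dimensions [L T^-2], so t^n must supply [T^2].
With n = 2: ½a·t^2 has dimensions [L], matching the LHS ✓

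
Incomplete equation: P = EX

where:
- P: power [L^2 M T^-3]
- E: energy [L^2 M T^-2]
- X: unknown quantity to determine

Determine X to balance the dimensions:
X = f (inverse time / frequency (1/t)), dimensions [T^-1]

P has dimensions [L^2 M T^-3]; the rest of the RHS (E) has dimensions [L^2 M T^-2].
So X must have dimensions [T^-1] — X = f (inverse time / frequency (1/t)).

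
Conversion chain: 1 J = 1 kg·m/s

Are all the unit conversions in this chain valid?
The chain is incorrect (it contains an error).

Incorrect: Joule is kg·m²/s², not kg·m/s (that is momentum)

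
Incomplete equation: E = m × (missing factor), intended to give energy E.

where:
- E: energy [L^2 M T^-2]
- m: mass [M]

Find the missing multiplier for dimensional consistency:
v² (velocity squared), dimensions [L^2 T^-2]

E has dimensions [L^2 M T^-2] and m has dimensions [M].
The missing factor must have dimensions [L^2 M T^-2] / [M] = [L^2 T^-2], i.e. velocity squared (v²).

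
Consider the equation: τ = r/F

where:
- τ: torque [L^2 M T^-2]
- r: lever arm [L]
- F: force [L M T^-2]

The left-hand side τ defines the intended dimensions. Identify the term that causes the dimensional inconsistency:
The right-hand side term r/F

τ has dimensions [L^2 M T^-2], but r/F has dimensions [M^-1 T^2], so the term r/F is dimensionally wrong for τ.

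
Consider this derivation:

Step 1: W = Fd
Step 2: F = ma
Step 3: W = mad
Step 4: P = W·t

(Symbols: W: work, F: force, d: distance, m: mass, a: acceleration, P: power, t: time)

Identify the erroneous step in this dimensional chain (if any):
Step 4

Step 1: W = Fd → LHS [L^2 M T^-2], RHS [L^2 M T^-2] ✓
Step 2: F = ma → LHS [L M T^-2], RHS [L M T^-2] ✓
Step 3: W = mad → LHS [L^2 M T^-2], RHS [L^2 M T^-2] ✓
Step 4: P = W·t → LHS [L^2 M T^-3], RHS [L^2 M T^-1] ✗

The first dimensional inconsistency appears in step 4: P = W·t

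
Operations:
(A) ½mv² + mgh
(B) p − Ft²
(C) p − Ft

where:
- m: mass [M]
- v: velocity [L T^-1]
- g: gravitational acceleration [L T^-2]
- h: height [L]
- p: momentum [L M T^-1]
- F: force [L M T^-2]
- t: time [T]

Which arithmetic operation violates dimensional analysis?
(B) p − Ft²

(A) ½mv² + mgh: ½mv² [L^2 M T^-2] and mgh [L^2 M T^-2] — same dimensions ✓
(B) p − Ft²: p [L M T^-1] and Ft² [L M] — different dimensions cannot be added/subtracted ✗
(C) p − Ft: p [L M T^-1] and Ft [L M T^-1] — same dimensions ✓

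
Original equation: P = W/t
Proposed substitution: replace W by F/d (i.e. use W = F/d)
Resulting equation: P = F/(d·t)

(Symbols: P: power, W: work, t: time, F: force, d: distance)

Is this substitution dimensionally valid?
No

[W] = [L^2 M T^-2] and [F/d] = [M T^-2]. These differ, so the substitution replaces a quantity by one of different dimensions and the result P = F/(d·t) has LHS [L^2 M T^-3] vs RHS [M T^-3] — inconsistent.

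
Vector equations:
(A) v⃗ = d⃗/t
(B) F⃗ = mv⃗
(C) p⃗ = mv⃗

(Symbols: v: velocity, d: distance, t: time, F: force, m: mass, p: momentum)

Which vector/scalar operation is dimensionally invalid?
(B) F⃗ = mv⃗

(A) v⃗ = d⃗/t: LHS [L T^-1], RHS [L T^-1] ✓ — displacement (vector) divided by time (scalar)
(B) F⃗ = mv⃗: LHS [L M T^-2], RHS [L M T^-1] ✗ — mass times velocity is momentum, not force; should be ma⃗
(C) p⃗ = mv⃗: LHS [L M T^-1], RHS [L M T^-1] ✓ — mass (scalar) times velocity (vector)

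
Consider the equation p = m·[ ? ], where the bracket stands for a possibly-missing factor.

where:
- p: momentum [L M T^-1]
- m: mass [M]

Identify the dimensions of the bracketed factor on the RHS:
[L T^-1] — velocity (e.g. v)

p has dimensions [L M T^-1]; m has dimensions [M].
The bracketed factor must supply [L M T^-1] / [M] = [L T^-1].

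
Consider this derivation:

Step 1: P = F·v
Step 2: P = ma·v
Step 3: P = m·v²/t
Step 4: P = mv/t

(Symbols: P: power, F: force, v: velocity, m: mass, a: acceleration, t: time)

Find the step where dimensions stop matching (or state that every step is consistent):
Step 4

Step 1: P = F·v → LHS [L^2 M T^-3], RHS [L^2 M T^-3] ✓
Step 2: P = ma·v → LHS [L^2 M T^-3], RHS [L^2 M T^-3] ✓
Step 3: P = m·v²/t → LHS [L^2 M T^-3], RHS [L^2 M T^-3] ✓
Step 4: P = mv/t → LHS [L^2 M T^-3], RHS [L M T^-2] ✗

The first dimensional inconsistency appears in step 4: P = mv/t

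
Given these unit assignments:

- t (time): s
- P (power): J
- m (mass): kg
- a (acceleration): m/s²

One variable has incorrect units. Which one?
P

The variable P (power) should have units W, not J.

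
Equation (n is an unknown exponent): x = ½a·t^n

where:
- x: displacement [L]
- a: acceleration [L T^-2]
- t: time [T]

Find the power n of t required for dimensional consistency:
n = 2

x has dimensions [L]; t has dimensions [T].
The rest of the RHS has dimensions [L T^-2], so t^n must supply [T^2].
With n = 2: ½a·t^2 has dimensions [L], matching the LHS ✓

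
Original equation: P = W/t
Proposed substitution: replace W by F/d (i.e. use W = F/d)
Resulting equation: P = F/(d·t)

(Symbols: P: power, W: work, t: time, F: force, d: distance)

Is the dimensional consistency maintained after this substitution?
No

[W] = [L^2 M T^-2] and [F/d] = [M T^-2]. These differ, so the substitution replaces a quantity by one of different dimensions and the result P = F/(d·t) has LHS [L^2 M T^-3] vs RHS [M T^-3] — inconsistent.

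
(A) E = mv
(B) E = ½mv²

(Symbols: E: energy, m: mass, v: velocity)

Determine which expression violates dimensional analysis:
(A)

(A) E = mv: LHS [L^2 M T^-2], RHS [L M T^-1] ✗
(B) E = ½mv²: LHS [L^2 M T^-2], RHS [L^2 M T^-2] ✓

Expression (A) E = mv is dimensionally incorrect.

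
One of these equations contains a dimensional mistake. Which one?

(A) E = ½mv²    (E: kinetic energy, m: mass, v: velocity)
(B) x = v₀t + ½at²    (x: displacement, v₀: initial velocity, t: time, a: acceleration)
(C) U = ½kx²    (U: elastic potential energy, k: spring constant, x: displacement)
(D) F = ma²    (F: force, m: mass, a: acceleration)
(D) F = ma²

The equation (D) F = ma² is dimensionally incorrect.

LHS (F): [L M T^-2]
RHS (ma²): [L^2 M T^-4] ✗

The dimensions do not match. The other three equations balance.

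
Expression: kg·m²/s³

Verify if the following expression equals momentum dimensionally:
No

The expression kg·m²/s³ has dimensions [L^2 M T^-3], but momentum has dimensions [L M T^-1].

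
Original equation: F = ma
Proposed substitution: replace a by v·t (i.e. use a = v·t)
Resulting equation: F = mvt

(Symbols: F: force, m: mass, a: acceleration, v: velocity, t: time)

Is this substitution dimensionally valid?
No

[a] = [L T^-2] and [v·t] = [L]. These differ, so the substitution replaces a quantity by one of different dimensions and the result F = mvt has LHS [L M T^-2] vs RHS [L M] — inconsistent.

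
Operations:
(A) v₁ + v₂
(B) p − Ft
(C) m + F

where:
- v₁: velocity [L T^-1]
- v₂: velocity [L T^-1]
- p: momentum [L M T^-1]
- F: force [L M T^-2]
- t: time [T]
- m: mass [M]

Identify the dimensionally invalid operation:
(C) m + F

(A) v₁ + v₂: v₁ [L T^-1] and v₂ [L T^-1] — same dimensions ✓
(B) p − Ft: p [L M T^-1] and Ft [L M T^-1] — same dimensions ✓
(C) m + F: m [M] and F [L M T^-2] — different dimensions cannot be added/subtracted ✗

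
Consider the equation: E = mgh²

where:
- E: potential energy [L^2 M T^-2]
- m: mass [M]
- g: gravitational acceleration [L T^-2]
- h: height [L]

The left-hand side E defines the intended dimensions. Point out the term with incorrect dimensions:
The right-hand side term mgh²

E has dimensions [L^2 M T^-2], but mgh² has dimensions [L^3 M T^-2], so the term mgh² is dimensionally wrong for E.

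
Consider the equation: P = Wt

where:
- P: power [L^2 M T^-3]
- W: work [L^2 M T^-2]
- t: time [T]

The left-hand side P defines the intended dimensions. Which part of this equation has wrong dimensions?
The right-hand side term Wt

P has dimensions [L^2 M T^-3], but Wt has dimensions [L^2 M T^-1], so the term Wt is dimensionally wrong for P.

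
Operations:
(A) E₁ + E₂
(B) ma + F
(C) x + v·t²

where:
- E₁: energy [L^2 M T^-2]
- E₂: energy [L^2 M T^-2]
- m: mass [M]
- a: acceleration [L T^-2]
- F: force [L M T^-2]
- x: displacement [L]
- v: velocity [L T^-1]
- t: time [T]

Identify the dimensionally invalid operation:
(C) x + v·t²

(A) E₁ + E₂: E₁ [L^2 M T^-2] and E₂ [L^2 M T^-2] — same dimensions ✓
(B) ma + F: ma [L M T^-2] and F [L M T^-2] — same dimensions ✓
(C) x + v·t²: x [L] and v·t² [L T] — different dimensions cannot be added/subtracted ✗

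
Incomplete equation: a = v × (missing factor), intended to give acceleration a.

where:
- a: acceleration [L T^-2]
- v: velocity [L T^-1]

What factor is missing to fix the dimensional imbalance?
1/t (inverse time), dimensions [T^-1]

a has dimensions [L T^-2] and v has dimensions [L T^-1].
The missing factor must have dimensions [L T^-2] / [L T^-1] = [T^-1], i.e. inverse time (1/t).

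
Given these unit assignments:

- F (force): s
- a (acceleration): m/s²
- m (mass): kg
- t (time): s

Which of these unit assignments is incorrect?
F

The variable F (force) should have units N, not s.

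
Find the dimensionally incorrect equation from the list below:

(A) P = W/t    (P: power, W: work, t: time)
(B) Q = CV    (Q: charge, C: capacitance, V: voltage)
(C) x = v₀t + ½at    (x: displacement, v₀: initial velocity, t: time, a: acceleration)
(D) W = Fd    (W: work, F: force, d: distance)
(C) x = v₀t + ½at

The equation (C) x = v₀t + ½at is dimensionally incorrect.

LHS (x): [L]
RHS terms:
  - v₀t: [L] ✓
  - ½at: [L T^-1] ✗ (does not match LHS)

The dimensions do not match. The other three equations balance.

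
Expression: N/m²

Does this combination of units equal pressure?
Yes

The expression N/m² has dimensions [L^-1 M T^-2], which is exactly pressure [L^-1 M T^-2].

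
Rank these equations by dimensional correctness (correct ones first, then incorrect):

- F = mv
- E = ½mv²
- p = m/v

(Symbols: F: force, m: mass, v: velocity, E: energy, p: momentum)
Dimensionally correct: E = ½mv²
Dimensionally incorrect: F = mv, p = m/v
Ordered (correct first, then incorrect): E = ½mv², F = mv, p = m/v

- F = mv: LHS [L M T^-2], RHS [L M T^-1] → incorrect ✗
- E = ½mv²: LHS [L^2 M T^-2], RHS [L^2 M T^-2] → correct ✓
- p = m/v: LHS [L M T^-1], RHS [L^-1 M T] → incorrect ✗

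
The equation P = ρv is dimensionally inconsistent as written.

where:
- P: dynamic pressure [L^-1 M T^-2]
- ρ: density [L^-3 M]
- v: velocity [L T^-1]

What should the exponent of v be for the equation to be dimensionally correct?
The exponent of v should be 2: P = ρv^2

The LHS P has dimensions [L^-1 M T^-2]; v has dimensions [L T^-1].
As written, the RHS ρv (exponent 1 on v) has dimensions [L^-2 M T^-1], which does not match.
With exponent 2, the RHS ρv^2 has dimensions [L^-1 M T^-2], matching the LHS.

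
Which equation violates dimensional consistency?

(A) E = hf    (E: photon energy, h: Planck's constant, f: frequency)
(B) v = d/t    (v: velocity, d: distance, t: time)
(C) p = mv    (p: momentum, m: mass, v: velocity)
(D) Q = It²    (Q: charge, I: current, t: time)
(D) Q = It²

The equation (D) Q = It² is dimensionally incorrect.

LHS (Q): [I T]
RHS (It²): [I T^2] ✗

The dimensions do not match. The other three equations balance.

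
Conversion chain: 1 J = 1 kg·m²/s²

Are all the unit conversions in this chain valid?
The chain is correct (no errors).

Correct: Joule is defined as kg·m²/s²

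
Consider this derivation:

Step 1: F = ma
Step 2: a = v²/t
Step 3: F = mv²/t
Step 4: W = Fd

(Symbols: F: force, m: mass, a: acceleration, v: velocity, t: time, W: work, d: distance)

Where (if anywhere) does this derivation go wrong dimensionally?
Step 2

Step 1: F = ma → LHS [L M T^-2], RHS [L M T^-2] ✓
Step 2: a = v²/t → LHS [L T^-2], RHS [L^2 T^-3] ✗

The first dimensional inconsistency appears in step 2: a = v²/t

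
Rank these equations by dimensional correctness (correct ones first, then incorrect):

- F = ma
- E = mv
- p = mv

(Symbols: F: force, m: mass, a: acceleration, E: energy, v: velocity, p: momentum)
Dimensionally correct: F = ma, p = mv
Dimensionally incorrect: E = mv
Ordered (correct first, then incorrect): F = ma, p = mv, E = mv

- F = ma: LHS [L M T^-2], RHS [L M T^-2] → correct ✓
- E = mv: LHS [L^2 M T^-2], RHS [L M T^-1] → incorrect ✗
- p = mv: LHS [L M T^-1], RHS [L M T^-1] → correct ✓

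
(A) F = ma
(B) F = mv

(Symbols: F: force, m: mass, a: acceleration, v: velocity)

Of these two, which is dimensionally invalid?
(B)

(A) F = ma: LHS [L M T^-2], RHS [L M T^-2] ✓
(B) F = mv: LHS [L M T^-2], RHS [L M T^-1] ✗

Expression (B) F = mv is dimensionally incorrect.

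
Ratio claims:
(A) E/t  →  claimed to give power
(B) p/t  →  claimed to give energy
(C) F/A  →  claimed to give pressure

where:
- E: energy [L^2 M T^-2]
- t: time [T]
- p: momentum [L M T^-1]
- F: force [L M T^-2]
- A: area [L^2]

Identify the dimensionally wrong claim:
(B) p/t does not give energy

(A) E/t: [L^2 M T^-3] = power [L^2 M T^-3] ✓
(B) p/t: [L M T^-2] ≠ energy [L^2 M T^-2] ✗
(C) F/A: [L^-1 M T^-2] = pressure [L^-1 M T^-2] ✓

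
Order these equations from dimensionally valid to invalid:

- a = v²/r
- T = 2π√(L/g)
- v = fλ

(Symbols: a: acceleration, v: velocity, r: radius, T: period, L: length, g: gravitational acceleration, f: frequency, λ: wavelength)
Dimensionally correct: a = v²/r, T = 2π√(L/g), v = fλ
Dimensionally incorrect: none
Ordered (correct first, then incorrect): a = v²/r, T = 2π√(L/g), v = fλ

- a = v²/r: LHS [L T^-2], RHS [L T^-2] → correct ✓
- T = 2π√(L/g): LHS [T], RHS [T] → correct ✓
- v = fλ: LHS [L T^-1], RHS [L T^-1] → correct ✓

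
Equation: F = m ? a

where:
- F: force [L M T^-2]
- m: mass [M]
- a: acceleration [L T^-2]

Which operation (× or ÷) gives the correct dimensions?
multiplication (×): F = m × a

F [L M T^-2]; m [M]; a [L T^-2].
m × a → [L M T^-2] ✓
m ÷ a → [L^-1 M T^2] ✗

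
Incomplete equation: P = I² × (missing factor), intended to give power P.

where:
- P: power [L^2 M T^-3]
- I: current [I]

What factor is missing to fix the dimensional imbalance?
R (resistance), dimensions [I^-2 L^2 M T^-3]

P has dimensions [L^2 M T^-3] and I² has dimensions [I^2].
The missing factor must have dimensions [L^2 M T^-3] / [I^2] = [I^-2 L^2 M T^-3], i.e. resistance (R).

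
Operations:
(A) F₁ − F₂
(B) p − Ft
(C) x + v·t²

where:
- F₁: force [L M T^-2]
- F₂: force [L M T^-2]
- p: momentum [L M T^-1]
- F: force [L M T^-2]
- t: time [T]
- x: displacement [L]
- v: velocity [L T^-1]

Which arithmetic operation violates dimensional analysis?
(C) x + v·t²

(A) F₁ − F₂: F₁ [L M T^-2] and F₂ [L M T^-2] — same dimensions ✓
(B) p − Ft: p [L M T^-1] and Ft [L M T^-1] — same dimensions ✓
(C) x + v·t²: x [L] and v·t² [L T] — different dimensions cannot be added/subtracted ✗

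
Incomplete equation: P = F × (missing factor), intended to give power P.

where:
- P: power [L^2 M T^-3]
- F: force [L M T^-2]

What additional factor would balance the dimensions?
v (velocity), dimensions [L T^-1]

P has dimensions [L^2 M T^-3] and F has dimensions [L M T^-2].
The missing factor must have dimensions [L^2 M T^-3] / [L M T^-2] = [L T^-1], i.e. velocity (v).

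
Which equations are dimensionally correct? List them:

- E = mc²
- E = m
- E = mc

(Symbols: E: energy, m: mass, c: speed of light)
Dimensionally correct: E = mc²
Dimensionally incorrect: E = m, E = mc
Ordered (correct first, then incorrect): E = mc², E = m, E = mc

- E = mc²: LHS [L^2 M T^-2], RHS [L^2 M T^-2] → correct ✓
- E = m: LHS [L^2 M T^-2], RHS [M] → incorrect ✗
- E = mc: LHS [L^2 M T^-2], RHS [L M T^-1] → incorrect ✗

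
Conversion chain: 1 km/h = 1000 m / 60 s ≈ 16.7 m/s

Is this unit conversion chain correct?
The chain is incorrect (it contains an error).

Incorrect: 1 h = 3600 s, not 60 s (1 km/h ≈ 0.278 m/s)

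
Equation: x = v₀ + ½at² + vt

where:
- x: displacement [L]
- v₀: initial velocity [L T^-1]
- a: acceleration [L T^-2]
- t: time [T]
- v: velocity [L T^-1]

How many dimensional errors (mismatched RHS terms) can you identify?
1

LHS x: [L]
- v₀: [L T^-1] ✗
- ½at²: [L] ✓
- vt: [L] ✓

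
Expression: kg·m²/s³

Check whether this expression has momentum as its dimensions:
No

The expression kg·m²/s³ has dimensions [L^2 M T^-3], but momentum has dimensions [L M T^-1].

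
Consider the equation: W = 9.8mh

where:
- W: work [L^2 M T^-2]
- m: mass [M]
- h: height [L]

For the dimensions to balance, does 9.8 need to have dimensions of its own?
Yes

W has dimensions [L^2 M T^-2], while mh alone has dimensions [L M]. For the equation to balance, the factor 9.8 must carry dimensions [L T^-2] — it is a dimensional constant (a numerical value of a physical quantity with its units suppressed), not a pure number.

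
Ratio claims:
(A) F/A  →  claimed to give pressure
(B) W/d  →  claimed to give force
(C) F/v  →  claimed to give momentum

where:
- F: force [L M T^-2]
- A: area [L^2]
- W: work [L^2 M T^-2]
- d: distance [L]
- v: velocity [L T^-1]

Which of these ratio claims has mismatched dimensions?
(C) F/v does not give momentum

(A) F/A: [L^-1 M T^-2] = pressure [L^-1 M T^-2] ✓
(B) W/d: [L M T^-2] = force [L M T^-2] ✓
(C) F/v: [M T^-1] ≠ momentum [L M T^-1] ✗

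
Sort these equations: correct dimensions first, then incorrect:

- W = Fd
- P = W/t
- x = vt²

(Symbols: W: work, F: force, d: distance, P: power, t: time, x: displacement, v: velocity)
Dimensionally correct: W = Fd, P = W/t
Dimensionally incorrect: x = vt²
Ordered (correct first, then incorrect): W = Fd, P = W/t, x = vt²

- W = Fd: LHS [L^2 M T^-2], RHS [L^2 M T^-2] → correct ✓
- P = W/t: LHS [L^2 M T^-3], RHS [L^2 M T^-3] → correct ✓
- x = vt²: LHS [L], RHS [L T] → incorrect ✗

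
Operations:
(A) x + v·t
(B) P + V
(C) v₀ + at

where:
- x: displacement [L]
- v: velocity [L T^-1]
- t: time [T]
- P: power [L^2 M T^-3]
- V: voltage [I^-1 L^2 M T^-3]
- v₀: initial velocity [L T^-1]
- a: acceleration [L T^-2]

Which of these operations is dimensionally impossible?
(B) P + V

(A) x + v·t: x [L] and v·t [L] — same dimensions ✓
(B) P + V: P [L^2 M T^-3] and V [I^-1 L^2 M T^-3] — different dimensions cannot be added/subtracted ✗
(C) v₀ + at: v₀ [L T^-1] and at [L T^-1] — same dimensions ✓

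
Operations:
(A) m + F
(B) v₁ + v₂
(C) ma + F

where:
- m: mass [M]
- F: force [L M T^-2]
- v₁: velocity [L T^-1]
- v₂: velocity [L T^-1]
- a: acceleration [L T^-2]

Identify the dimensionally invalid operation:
(A) m + F

(A) m + F: m [M] and F [L M T^-2] — different dimensions cannot be added/subtracted ✗
(B) v₁ + v₂: v₁ [L T^-1] and v₂ [L T^-1] — same dimensions ✓
(C) ma + F: ma [L M T^-2] and F [L M T^-2] — same dimensions ✓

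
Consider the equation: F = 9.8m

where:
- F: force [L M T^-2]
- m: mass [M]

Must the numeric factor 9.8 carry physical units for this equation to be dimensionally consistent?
Yes

F has dimensions [L M T^-2], while m alone has dimensions [M]. For the equation to balance, the factor 9.8 must carry dimensions [L T^-2] — it is a dimensional constant (a numerical value of a physical quantity with its units suppressed), not a pure number.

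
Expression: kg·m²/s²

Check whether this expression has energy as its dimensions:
Yes

The expression kg·m²/s² has dimensions [L^2 M T^-2], which is exactly energy [L^2 M T^-2].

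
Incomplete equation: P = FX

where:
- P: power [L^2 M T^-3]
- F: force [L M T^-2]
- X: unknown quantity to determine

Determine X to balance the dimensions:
X = v (velocity), dimensions [L T^-1]

P has dimensions [L^2 M T^-3]; the rest of the RHS (F) has dimensions [L M T^-2].
So X must have dimensions [L T^-1] — X = v (velocity).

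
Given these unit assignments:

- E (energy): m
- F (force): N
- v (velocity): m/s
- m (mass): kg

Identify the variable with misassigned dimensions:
E

The variable E (energy) should have units J, not m.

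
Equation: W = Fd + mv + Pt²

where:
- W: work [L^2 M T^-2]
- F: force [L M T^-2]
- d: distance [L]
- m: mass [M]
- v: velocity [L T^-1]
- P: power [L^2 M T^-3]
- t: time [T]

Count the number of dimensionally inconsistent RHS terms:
2

LHS W: [L^2 M T^-2]
- Fd: [L^2 M T^-2] ✓
- mv: [L M T^-1] ✗
- Pt²: [L^2 M T^-1] ✗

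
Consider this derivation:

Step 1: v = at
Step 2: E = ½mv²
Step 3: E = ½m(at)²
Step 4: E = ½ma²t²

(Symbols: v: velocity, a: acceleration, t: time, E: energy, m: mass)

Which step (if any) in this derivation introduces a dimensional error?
No step introduces an error — all steps are dimensionally consistent.

Step 1: v = at → LHS [L T^-1], RHS [L T^-1] ✓
Step 2: E = ½mv² → LHS [L^2 M T^-2], RHS [L^2 M T^-2] ✓
Step 3: E = ½m(at)² → LHS [L^2 M T^-2], RHS [L^2 M T^-2] ✓
Step 4: E = ½ma²t² → LHS [L^2 M T^-2], RHS [L^2 M T^-2] ✓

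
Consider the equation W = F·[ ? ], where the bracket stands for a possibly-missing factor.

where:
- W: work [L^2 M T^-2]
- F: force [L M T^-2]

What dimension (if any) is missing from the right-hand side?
[L] — length (e.g. a distance d)

W has dimensions [L^2 M T^-2]; F has dimensions [L M T^-2].
The bracketed factor must supply [L^2 M T^-2] / [L M T^-2] = [L].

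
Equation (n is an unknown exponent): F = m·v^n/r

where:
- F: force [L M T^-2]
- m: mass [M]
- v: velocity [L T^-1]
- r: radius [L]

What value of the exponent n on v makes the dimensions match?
n = 2

F has dimensions [L M T^-2]; v has dimensions [L T^-1].
The rest of the RHS has dimensions [L^-1 M], so v^n must supply [L^2 T^-2].
With n = 2: m·v^2/r has dimensions [L M T^-2], matching the LHS ✓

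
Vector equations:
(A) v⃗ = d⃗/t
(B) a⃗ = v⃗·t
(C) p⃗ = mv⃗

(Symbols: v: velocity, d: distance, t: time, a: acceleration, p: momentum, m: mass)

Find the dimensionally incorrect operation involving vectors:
(B) a⃗ = v⃗·t

(A) v⃗ = d⃗/t: LHS [L T^-1], RHS [L T^-1] ✓ — displacement (vector) divided by time (scalar)
(B) a⃗ = v⃗·t: LHS [L T^-2], RHS [L] ✗ — acceleration is velocity per time; should be v⃗/t
(C) p⃗ = mv⃗: LHS [L M T^-1], RHS [L M T^-1] ✓ — mass (scalar) times velocity (vector)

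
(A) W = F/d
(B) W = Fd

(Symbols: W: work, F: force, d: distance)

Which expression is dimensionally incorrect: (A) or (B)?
(A)

(A) W = F/d: LHS [L^2 M T^-2], RHS [M T^-2] ✗
(B) W = Fd: LHS [L^2 M T^-2], RHS [L^2 M T^-2] ✓

Expression (A) W = F/d is dimensionally incorrect.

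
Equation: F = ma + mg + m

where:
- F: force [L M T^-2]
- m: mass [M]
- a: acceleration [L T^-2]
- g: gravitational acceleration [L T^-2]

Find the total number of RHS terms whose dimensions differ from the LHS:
1

LHS F: [L M T^-2]
- ma: [L M T^-2] ✓
- mg: [L M T^-2] ✓
- m: [M] ✗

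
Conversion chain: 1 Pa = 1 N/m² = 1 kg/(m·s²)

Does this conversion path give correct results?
The chain is correct (no errors).

Correct: Pascal is Newton per square meter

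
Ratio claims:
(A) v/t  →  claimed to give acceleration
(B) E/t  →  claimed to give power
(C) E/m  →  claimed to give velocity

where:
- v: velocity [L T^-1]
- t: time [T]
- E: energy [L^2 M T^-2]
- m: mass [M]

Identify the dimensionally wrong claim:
(C) E/m does not give velocity

(A) v/t: [L T^-2] = acceleration [L T^-2] ✓
(B) E/t: [L^2 M T^-3] = power [L^2 M T^-3] ✓
(C) E/m: [L^2 T^-2] ≠ velocity [L T^-1] ✗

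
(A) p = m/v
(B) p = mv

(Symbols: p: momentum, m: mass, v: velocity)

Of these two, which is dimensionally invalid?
(A)

(A) p = m/v: LHS [L M T^-1], RHS [L^-1 M T] ✗
(B) p = mv: LHS [L M T^-1], RHS [L M T^-1] ✓

Expression (A) p = m/v is dimensionally incorrect.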